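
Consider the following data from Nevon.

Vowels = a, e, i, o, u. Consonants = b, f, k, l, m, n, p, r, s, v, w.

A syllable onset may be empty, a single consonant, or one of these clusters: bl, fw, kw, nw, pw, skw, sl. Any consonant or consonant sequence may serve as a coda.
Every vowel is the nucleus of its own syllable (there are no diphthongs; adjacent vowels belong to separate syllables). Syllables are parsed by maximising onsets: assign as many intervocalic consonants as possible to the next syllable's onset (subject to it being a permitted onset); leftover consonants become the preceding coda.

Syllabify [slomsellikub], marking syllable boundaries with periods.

Vowels present: o, e, i, u; each is a nucleus, giving 4 syllables.
/o…e/ gap (V1→V2): cluster /ms/ — the longest permitted-onset suffix is /s/; onset = /s/, preceding coda = /m/.
/e…i/ gap (V2→V3): /ll/ — longest licit onset from the right is /l/, leaving /l/ as coda.
/i…u/ gap (V3→V4): /k/ is a single consonant, so it becomes the next onset.

slom.sel.li.kub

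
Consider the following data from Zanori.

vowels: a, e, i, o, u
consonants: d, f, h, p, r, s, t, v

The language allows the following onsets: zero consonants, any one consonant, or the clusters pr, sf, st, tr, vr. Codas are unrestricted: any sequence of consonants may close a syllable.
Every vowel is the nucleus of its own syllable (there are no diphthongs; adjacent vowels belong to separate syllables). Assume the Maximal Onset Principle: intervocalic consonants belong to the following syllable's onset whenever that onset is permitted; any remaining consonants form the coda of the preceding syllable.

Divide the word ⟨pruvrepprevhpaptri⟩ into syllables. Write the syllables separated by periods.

Vowels present: u, e, e, a, i; each is a nucleus, giving 5 syllables.
σ1/σ2 boundary: /vr/ is a licit onset in full, so it all attaches to the next syllable.
σ2/σ3 boundary: /ppr/; trying suffixes from longest down, /pr/ is the first permitted one, so coda /p/ | onset /pr/.
σ3/σ4 boundary: /vhp/ splits as /vh/ + /p/ (/p/ is the longest suffix that is a licit onset).
σ4/σ5 boundary: /ptr/ — longest licit onset from the right is /tr/, leaving /p/ as coda.

pru.vrep.prevh.pap.tri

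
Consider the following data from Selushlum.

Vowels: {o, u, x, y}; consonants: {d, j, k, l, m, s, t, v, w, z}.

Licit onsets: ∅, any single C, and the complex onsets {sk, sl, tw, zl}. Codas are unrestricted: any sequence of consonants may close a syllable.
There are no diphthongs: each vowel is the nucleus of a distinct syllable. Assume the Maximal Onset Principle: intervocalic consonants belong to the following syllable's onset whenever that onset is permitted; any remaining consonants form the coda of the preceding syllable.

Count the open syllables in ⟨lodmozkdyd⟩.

Vowels present: o, o, y; each is a nucleus, giving 3 syllables.
/o…o/ gap (V1→V2): /dm/ splits as /d/ + /m/ (/m/ is the longest suffix that is a licit onset).
/o…y/ gap (V2→V3): /zkd/; trying suffixes from longest down, /d/ is the first permitted one, so coda /zk/ | onset /d/.
Result: lod.mozk.dyd.
Classifying each syllable: /lod/ (closed), /mozk/ (closed), /dyd/ (closed).
Open syllables: 0.

0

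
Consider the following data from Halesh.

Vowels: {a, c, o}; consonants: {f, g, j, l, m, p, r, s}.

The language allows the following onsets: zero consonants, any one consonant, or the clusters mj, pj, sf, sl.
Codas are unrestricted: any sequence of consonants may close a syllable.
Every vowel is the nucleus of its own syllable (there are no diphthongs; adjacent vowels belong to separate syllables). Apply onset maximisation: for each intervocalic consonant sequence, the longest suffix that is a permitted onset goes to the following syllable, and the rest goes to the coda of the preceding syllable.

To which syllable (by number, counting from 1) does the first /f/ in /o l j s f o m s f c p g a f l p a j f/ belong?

2

Nuclei (vowels): o, o, c, a, a → 5 syllables.
/o…o/ gap (V1→V2): /ljsf/ — longest licit onset from the right is /sf/, leaving /lj/ as coda.
/o…c/ gap (V2→V3): /msf/; trying suffixes from longest down, /sf/ is the first permitted one, so coda /m/ | onset /sf/.
/c…a/ gap (V3→V4): /pg/; trying suffixes from longest down, /g/ is the first permitted one, so coda /p/ | onset /g/.
/a…a/ gap (V4→V5): /flp/; trying suffixes from longest down, /p/ is the first permitted one, so coda /fl/ | onset /p/.
So the parse is olj.sfom.sfcp.gafl.pajf.
The first /f/ is in the onset of syllable 2 (/sfom/).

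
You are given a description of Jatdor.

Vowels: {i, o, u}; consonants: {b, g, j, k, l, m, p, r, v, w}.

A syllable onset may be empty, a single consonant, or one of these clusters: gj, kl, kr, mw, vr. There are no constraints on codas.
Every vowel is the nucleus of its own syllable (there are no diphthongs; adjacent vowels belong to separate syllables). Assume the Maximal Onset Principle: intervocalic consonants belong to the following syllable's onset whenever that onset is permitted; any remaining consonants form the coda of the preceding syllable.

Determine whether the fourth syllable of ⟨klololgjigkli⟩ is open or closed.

open

Vowels present: o, o, i, i; each is a nucleus, giving 4 syllables.
σ1/σ2 boundary: /l/ is a single consonant, so it becomes the next onset.
σ2/σ3 boundary: /lgj/ — longest licit onset from the right is /gj/, leaving /l/ as coda.
σ3/σ4 boundary: /gkl/; trying suffixes from longest down, /kl/ is the first permitted one, so coda /g/ | onset /kl/.
Putting it together: klo.lol.gjig.kli.
Syllable 4 is /kli/; it ends in its nucleus with no coda, so it is open.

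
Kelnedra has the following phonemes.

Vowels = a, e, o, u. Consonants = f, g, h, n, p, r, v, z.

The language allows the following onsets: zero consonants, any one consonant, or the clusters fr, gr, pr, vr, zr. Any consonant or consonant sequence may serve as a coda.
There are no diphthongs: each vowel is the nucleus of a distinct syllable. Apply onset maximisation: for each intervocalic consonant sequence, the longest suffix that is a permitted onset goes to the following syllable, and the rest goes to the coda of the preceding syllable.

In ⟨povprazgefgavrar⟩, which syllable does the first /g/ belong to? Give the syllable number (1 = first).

Nuclei (vowels): o, a, e, a, a → 5 syllables.
σ1/σ2 boundary: cluster /vpr/ — the longest permitted-onset suffix is /pr/; onset = /pr/, preceding coda = /v/.
σ2/σ3 boundary: /zg/; trying suffixes from longest down, /g/ is the first permitted one, so coda /z/ | onset /g/.
σ3/σ4 boundary: /fg/ splits as /f/ + /g/ (/g/ is the longest suffix that is a licit onset).
σ4/σ5 boundary: /vr/ is a licit onset in full, so it all attaches to the next syllable.
So the parse is pov.praz.gef.ga.vrar.
The first /g/ is in the onset of syllable 3 (/gef/).

3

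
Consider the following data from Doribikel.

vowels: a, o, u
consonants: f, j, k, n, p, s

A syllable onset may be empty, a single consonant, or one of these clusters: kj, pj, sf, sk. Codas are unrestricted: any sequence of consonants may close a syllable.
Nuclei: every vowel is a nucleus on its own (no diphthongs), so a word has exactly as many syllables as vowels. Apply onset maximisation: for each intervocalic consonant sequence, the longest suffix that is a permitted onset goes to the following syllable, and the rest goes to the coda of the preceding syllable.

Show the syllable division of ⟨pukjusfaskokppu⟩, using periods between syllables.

pu.kju.sfa.skokp.pu

The vowels are u, u, a, o, u — 5 nuclei, so 5 syllables.
σ1/σ2 boundary: cluster /kj/ — /kj/ is itself a permitted onset, so the whole cluster goes right; preceding coda = ∅.
σ2/σ3 boundary: /sf/ — entire cluster is a permitted onset → onset /sf/, coda ∅.
σ3/σ4 boundary: /sk/ is a licit onset in full, so it all attaches to the next syllable.
σ4/σ5 boundary: /kpp/ splits as /kp/ + /p/ (/p/ is the longest suffix that is a licit onset).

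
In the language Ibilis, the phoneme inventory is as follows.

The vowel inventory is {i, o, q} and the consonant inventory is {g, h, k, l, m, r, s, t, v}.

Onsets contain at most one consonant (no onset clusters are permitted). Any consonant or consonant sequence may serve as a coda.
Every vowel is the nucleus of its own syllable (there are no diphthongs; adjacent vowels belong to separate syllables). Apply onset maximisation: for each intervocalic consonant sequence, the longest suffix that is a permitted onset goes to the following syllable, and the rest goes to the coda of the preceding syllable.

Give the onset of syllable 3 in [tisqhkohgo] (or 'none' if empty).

Nuclei (vowels): i, q, o, o → 4 syllables.
V1 /i/ – V2 /q/: /s/ is a single consonant, so it becomes the next onset.
V2 /q/ – V3 /o/: /hk/ — longest licit onset from the right is /k/, leaving /h/ as coda.
V3 /o/ – V4 /o/: /hg/; trying suffixes from longest down, /g/ is the first permitted one, so coda /h/ | onset /g/.
Syllabification: ti.sqh.koh.go.
Syllable 3 is /koh/: onset /k/, nucleus /o/, coda /h/.

k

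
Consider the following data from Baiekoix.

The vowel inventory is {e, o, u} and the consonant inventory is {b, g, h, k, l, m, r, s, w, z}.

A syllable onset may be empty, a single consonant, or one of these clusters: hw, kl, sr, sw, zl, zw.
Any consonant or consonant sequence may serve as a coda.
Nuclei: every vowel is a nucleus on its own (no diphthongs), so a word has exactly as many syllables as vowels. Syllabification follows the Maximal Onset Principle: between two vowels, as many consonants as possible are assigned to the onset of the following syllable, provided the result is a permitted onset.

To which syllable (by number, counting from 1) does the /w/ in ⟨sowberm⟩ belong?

1

The vowels are o, e — 2 nuclei, so 2 syllables.
V1 /o/ – V2 /e/: cluster /wb/ — the longest permitted-onset suffix is /b/; onset = /b/, preceding coda = /w/.
Result: sow.berm.
The /w/ is in the coda of syllable 1 (/sow/).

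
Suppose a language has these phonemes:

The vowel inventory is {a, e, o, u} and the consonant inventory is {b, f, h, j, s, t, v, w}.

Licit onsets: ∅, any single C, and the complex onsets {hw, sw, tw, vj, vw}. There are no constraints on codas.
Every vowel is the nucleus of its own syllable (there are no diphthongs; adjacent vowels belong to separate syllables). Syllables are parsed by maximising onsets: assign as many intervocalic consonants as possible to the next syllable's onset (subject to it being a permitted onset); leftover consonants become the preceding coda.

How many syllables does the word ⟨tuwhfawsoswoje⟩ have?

5

Vowels present: u, a, o, o, e; each is a nucleus, giving 5 syllables.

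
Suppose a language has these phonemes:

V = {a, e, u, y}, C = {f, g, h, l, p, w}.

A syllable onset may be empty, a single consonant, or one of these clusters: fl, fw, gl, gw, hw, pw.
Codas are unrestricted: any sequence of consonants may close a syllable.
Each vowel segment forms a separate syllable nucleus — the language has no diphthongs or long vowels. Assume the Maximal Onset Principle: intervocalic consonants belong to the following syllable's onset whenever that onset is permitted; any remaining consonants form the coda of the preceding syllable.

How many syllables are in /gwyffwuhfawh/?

3

Vowels present: y, u, a; each is a nucleus, giving 3 syllables.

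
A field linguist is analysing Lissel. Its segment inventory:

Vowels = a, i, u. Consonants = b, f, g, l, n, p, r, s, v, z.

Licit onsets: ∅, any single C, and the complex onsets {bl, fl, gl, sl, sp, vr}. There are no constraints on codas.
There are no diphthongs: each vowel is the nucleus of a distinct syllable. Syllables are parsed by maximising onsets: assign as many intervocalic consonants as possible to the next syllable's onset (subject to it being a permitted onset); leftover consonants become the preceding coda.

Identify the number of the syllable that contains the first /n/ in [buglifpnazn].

3

The vowels are u, i, a — 3 nuclei, so 3 syllables.
/u…i/ gap (V1→V2): cluster /gl/ — /gl/ is itself a permitted onset, so the whole cluster goes right; preceding coda = ∅.
/i…a/ gap (V2→V3): cluster /fpn/ — the longest permitted-onset suffix is /n/; onset = /n/, preceding coda = /fp/.
Putting it together: bu.glifp.nazn.
The first /n/ is in the onset of syllable 3 (/nazn/).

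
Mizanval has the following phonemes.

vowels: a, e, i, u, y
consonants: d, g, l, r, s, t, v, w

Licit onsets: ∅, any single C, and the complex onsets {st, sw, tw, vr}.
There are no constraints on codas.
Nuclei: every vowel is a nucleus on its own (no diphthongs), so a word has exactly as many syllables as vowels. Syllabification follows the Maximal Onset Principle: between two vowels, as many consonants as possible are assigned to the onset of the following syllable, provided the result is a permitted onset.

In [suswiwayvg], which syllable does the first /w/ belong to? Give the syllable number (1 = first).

2

Vowels present: u, i, a, y; each is a nucleus, giving 4 syllables.
/u…i/ gap (V1→V2): cluster /sw/ — /sw/ is itself a permitted onset, so the whole cluster goes right; preceding coda = ∅.
/i…a/ gap (V2→V3): /w/ → onset of the next syllable (single consonants are always licit onsets).
/a…y/ gap (V3→V4): nothing intervenes; syllable break is V.V.
Result: su.swi.wa.yvg.
The first /w/ is in the onset of syllable 2 (/swi/).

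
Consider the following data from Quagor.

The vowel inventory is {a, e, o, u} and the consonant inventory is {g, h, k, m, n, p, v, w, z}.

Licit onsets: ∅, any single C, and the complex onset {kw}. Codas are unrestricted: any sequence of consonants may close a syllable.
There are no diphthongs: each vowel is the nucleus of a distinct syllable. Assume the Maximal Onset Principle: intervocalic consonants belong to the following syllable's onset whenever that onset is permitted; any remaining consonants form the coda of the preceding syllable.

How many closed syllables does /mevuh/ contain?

Nuclei (vowels): e, u → 2 syllables.
σ1/σ2 boundary: /v/ is a single consonant, so it becomes the next onset.
Syllabification: me.vuh.
Classifying each syllable: /me/ (open), /vuh/ (closed).
Closed syllables: 1.

1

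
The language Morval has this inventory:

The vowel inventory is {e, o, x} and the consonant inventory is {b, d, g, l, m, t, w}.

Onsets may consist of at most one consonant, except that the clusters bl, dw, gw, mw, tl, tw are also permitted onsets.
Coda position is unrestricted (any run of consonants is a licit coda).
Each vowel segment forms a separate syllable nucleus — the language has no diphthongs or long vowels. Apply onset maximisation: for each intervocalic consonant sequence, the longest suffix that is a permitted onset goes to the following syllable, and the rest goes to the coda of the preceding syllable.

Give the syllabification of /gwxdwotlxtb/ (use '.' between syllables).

gwx.dwo.tlxtb

The vowels are x, o, x — 3 nuclei, so 3 syllables.
V1 /x/ – V2 /o/: /dw/ — entire cluster is a permitted onset → onset /dw/, coda ∅.
V2 /o/ – V3 /x/: cluster /tl/ — /tl/ is itself a permitted onset, so the whole cluster goes right; preceding coda = ∅.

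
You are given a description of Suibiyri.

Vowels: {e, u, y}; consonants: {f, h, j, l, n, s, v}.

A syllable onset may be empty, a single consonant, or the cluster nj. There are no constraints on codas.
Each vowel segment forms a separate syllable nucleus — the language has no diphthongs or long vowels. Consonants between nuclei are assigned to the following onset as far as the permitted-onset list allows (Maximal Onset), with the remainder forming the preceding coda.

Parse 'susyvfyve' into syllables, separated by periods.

Nuclei (vowels): u, y, y, e → 4 syllables.
V1 /u/ – V2 /y/: /s/ → onset of the next syllable (single consonants are always licit onsets).
V2 /y/ – V3 /y/: /vf/; trying suffixes from longest down, /f/ is the first permitted one, so coda /v/ | onset /f/.
V3 /y/ – V4 /e/: /v/ is a single consonant, so it becomes the next onset.

su.syv.fy.ve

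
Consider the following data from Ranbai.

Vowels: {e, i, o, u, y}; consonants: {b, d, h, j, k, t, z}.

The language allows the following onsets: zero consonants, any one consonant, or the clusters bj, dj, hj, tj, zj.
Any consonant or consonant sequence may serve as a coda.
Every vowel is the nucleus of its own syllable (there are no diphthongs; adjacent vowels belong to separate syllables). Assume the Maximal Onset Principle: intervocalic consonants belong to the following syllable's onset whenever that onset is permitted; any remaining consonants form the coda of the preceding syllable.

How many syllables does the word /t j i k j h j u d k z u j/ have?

3

The vowels are i, u, u — 3 nuclei, so 3 syllables.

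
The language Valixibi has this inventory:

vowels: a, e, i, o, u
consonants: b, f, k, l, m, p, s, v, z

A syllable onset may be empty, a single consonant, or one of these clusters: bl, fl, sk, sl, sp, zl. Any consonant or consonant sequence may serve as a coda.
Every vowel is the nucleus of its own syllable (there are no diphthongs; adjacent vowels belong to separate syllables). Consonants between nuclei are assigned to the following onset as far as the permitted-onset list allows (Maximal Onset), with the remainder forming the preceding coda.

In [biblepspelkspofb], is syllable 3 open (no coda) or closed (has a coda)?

Nuclei (vowels): i, e, e, o → 4 syllables.
σ1/σ2 boundary: /bl/ is a licit onset in full, so it all attaches to the next syllable.
σ2/σ3 boundary: /psp/ — longest licit onset from the right is /sp/, leaving /p/ as coda.
σ3/σ4 boundary: /lksp/; trying suffixes from longest down, /sp/ is the first permitted one, so coda /lk/ | onset /sp/.
Putting it together: bi.blep.spelk.spofb.
Syllable 3 is /spelk/ with coda /lk/, so it is closed.

closed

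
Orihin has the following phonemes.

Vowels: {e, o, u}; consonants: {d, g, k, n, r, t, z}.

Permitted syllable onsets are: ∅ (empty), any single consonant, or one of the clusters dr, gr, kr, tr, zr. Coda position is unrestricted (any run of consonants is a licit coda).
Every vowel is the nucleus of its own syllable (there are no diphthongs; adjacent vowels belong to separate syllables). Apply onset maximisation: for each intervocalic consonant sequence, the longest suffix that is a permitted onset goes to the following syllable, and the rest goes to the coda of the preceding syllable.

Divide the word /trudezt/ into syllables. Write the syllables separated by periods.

tru.dezt

Nuclei (vowels): u, e → 2 syllables.
σ1/σ2 boundary: /d/ → onset of the next syllable (single consonants are always licit onsets).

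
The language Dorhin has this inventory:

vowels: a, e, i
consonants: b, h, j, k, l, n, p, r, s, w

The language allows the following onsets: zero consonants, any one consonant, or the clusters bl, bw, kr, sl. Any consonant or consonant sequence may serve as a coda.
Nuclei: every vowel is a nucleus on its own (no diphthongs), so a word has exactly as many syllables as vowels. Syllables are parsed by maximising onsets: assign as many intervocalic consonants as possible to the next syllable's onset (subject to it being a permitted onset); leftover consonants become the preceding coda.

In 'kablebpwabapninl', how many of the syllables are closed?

3

The vowels are a, e, a, a, i — 5 nuclei, so 5 syllables.
σ1/σ2 boundary: /bl/ is a licit onset in full, so it all attaches to the next syllable.
σ2/σ3 boundary: /bpw/; trying suffixes from longest down, /w/ is the first permitted one, so coda /bp/ | onset /w/.
σ3/σ4 boundary: /b/ → onset of the next syllable (single consonants are always licit onsets).
σ4/σ5 boundary: /pn/ splits as /p/ + /n/ (/n/ is the longest suffix that is a licit onset).
Result: ka.blebp.wa.bap.ninl.
Classifying each syllable: /ka/ (open), /blebp/ (closed), /wa/ (open), /bap/ (closed), /ninl/ (closed).
Closed syllables: 3.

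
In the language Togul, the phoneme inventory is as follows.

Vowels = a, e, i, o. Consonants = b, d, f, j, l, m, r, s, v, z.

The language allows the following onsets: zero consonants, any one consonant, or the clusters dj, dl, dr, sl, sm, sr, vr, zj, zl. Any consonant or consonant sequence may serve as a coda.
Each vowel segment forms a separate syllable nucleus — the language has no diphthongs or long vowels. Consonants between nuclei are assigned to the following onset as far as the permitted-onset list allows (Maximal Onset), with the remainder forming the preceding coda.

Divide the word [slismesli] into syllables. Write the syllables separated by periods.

sli.sme.sli

Vowels present: i, e, i; each is a nucleus, giving 3 syllables.
V1 /i/ – V2 /e/: /sm/ — entire cluster is a permitted onset → onset /sm/, coda ∅.
V2 /e/ – V3 /i/: cluster /sl/ — /sl/ is itself a permitted onset, so the whole cluster goes right; preceding coda = ∅.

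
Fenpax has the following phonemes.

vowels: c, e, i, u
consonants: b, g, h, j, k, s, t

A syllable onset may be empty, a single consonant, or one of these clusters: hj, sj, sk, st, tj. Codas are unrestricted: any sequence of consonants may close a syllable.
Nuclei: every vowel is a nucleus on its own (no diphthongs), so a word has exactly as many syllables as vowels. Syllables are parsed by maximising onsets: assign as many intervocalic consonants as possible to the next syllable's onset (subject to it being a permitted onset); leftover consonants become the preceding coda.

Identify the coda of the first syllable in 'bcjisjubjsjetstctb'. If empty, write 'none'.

none

The vowels are c, i, u, e, c — 5 nuclei, so 5 syllables.
/c…i/ gap (V1→V2): /j/ → onset of the next syllable (single consonants are always licit onsets).
/i…u/ gap (V2→V3): /sj/ — entire cluster is a permitted onset → onset /sj/, coda ∅.
/u…e/ gap (V3→V4): /bjsj/ splits as /bj/ + /sj/ (/sj/ is the longest suffix that is a licit onset).
/e…c/ gap (V4→V5): /tst/ splits as /t/ + /st/ (/st/ is the longest suffix that is a licit onset).
So the parse is bc.ji.sjubj.sjet.stctb.
Syllable 1 is /bc/: onset /b/, nucleus /c/, coda ∅.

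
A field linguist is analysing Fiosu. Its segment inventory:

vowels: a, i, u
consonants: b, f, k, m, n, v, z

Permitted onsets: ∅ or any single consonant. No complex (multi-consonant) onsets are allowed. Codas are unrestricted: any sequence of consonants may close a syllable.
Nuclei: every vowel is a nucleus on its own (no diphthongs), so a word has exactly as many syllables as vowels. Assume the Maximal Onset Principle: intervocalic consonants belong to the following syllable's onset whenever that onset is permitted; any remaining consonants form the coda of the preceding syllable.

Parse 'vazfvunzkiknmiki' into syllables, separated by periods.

The vowels are a, u, i, i, i — 5 nuclei, so 5 syllables.
Between /a/ (V1) and /u/ (V2): /zfv/ — longest licit onset from the right is /v/, leaving /zf/ as coda.
Between /u/ (V2) and /i/ (V3): /nzk/ — longest licit onset from the right is /k/, leaving /nz/ as coda.
Between /i/ (V3) and /i/ (V4): cluster /knm/ — the longest permitted-onset suffix is /m/; onset = /m/, preceding coda = /kn/.
Between /i/ (V4) and /i/ (V5): just /k/ — single C goes to the following onset.

vazf.vunz.kikn.mi.ki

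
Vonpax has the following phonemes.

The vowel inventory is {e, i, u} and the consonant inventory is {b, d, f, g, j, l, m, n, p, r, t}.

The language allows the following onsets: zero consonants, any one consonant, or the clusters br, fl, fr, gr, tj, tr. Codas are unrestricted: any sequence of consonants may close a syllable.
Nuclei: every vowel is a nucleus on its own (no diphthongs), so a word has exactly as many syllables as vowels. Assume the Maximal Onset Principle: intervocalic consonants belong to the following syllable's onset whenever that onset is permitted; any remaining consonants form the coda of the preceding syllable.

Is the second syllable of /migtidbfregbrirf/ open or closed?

The vowels are i, i, e, i — 4 nuclei, so 4 syllables.
Between /i/ (V1) and /i/ (V2): cluster /gt/ — the longest permitted-onset suffix is /t/; onset = /t/, preceding coda = /g/.
Between /i/ (V2) and /e/ (V3): /dbfr/; trying suffixes from longest down, /fr/ is the first permitted one, so coda /db/ | onset /fr/.
Between /e/ (V3) and /i/ (V4): cluster /gbr/ — the longest permitted-onset suffix is /br/; onset = /br/, preceding coda = /g/.
So the parse is mig.tidb.freg.brirf.
Syllable 2 is /tidb/ with coda /db/, so it is closed.

closed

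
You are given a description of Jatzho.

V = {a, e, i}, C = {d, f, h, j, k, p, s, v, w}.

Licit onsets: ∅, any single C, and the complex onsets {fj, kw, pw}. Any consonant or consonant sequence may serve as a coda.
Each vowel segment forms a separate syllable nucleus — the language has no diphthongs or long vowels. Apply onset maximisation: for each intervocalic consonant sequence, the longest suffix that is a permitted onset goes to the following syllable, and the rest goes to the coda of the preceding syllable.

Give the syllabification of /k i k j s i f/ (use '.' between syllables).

kikj.sif

The vowels are i, i — 2 nuclei, so 2 syllables.
Between /i/ (V1) and /i/ (V2): /kjs/ splits as /kj/ + /s/ (/s/ is the longest suffix that is a licit onset).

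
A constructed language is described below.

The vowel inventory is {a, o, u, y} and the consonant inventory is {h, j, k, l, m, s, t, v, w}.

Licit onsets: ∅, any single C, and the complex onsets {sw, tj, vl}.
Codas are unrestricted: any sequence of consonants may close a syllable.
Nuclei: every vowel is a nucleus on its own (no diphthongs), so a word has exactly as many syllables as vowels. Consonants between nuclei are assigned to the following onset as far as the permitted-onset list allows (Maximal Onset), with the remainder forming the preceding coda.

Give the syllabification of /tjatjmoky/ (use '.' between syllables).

The vowels are a, o, y — 3 nuclei, so 3 syllables.
V1 /a/ – V2 /o/: /tjm/ — longest licit onset from the right is /m/, leaving /tj/ as coda.
V2 /o/ – V3 /y/: /k/ is a single consonant, so it becomes the next onset.

tjatj.mo.ky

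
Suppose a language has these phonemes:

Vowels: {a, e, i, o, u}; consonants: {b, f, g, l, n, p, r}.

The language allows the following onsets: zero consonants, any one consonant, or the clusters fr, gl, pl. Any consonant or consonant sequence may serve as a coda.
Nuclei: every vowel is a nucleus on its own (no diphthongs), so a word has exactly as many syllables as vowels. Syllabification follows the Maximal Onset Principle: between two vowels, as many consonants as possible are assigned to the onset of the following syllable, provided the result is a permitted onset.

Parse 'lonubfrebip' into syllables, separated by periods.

Vowels present: o, u, e, i; each is a nucleus, giving 4 syllables.
Between /o/ (V1) and /u/ (V2): just /n/ — single C goes to the following onset.
Between /u/ (V2) and /e/ (V3): /bfr/ splits as /b/ + /fr/ (/fr/ is the longest suffix that is a licit onset).
Between /e/ (V3) and /i/ (V4): /b/ → onset of the next syllable (single consonants are always licit onsets).

lo.nub.fre.bip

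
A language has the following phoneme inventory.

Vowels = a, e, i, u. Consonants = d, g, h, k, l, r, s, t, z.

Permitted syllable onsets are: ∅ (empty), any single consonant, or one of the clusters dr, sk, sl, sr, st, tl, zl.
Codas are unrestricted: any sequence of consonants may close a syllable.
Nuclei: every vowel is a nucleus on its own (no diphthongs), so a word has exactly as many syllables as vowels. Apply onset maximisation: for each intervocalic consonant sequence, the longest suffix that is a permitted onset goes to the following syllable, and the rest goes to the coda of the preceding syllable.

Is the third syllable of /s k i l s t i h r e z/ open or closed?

closed

The vowels are i, i, e — 3 nuclei, so 3 syllables.
Between /i/ (V1) and /i/ (V2): /lst/ splits as /l/ + /st/ (/st/ is the longest suffix that is a licit onset).
Between /i/ (V2) and /e/ (V3): /hr/ — longest licit onset from the right is /r/, leaving /h/ as coda.
So the parse is skil.stih.rez.
Syllable 3 is /rez/ with coda /z/, so it is closed.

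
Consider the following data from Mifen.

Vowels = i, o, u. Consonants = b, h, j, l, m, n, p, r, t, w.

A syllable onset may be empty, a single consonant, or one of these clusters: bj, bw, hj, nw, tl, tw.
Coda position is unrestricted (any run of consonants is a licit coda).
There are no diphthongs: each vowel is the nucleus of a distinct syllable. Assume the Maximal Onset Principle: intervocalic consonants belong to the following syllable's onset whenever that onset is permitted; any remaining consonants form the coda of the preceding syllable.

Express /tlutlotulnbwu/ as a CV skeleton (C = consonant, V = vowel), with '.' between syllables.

Vowels present: u, o, u, u; each is a nucleus, giving 4 syllables.
σ1/σ2 boundary: /tl/ — entire cluster is a permitted onset → onset /tl/, coda ∅.
σ2/σ3 boundary: /t/ is a single consonant, so it becomes the next onset.
σ3/σ4 boundary: /lnbw/ — longest licit onset from the right is /bw/, leaving /ln/ as coda.
Syllabification: tlu.tlo.tuln.bwu.
Mapping each syllable to C/V: /tlu/ → CCV, /tlo/ → CCV, /tuln/ → CVCC, /bwu/ → CCV.

CCV.CCV.CVCC.CCV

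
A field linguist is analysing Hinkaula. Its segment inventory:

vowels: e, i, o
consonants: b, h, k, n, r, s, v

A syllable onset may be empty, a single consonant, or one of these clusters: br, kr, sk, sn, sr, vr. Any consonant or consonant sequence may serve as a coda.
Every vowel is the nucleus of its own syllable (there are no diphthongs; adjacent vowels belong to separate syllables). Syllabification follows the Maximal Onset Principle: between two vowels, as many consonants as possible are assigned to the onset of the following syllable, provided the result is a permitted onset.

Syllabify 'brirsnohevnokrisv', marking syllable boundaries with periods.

brir.sno.hev.no.krisv

Nuclei (vowels): i, o, e, o, i → 5 syllables.
V1 /i/ – V2 /o/: /rsn/ — longest licit onset from the right is /sn/, leaving /r/ as coda.
V2 /o/ – V3 /e/: /h/ → onset of the next syllable (single consonants are always licit onsets).
V3 /e/ – V4 /o/: /vn/; trying suffixes from longest down, /n/ is the first permitted one, so coda /v/ | onset /n/.
V4 /o/ – V5 /i/: cluster /kr/ — /kr/ is itself a permitted onset, so the whole cluster goes right; preceding coda = ∅.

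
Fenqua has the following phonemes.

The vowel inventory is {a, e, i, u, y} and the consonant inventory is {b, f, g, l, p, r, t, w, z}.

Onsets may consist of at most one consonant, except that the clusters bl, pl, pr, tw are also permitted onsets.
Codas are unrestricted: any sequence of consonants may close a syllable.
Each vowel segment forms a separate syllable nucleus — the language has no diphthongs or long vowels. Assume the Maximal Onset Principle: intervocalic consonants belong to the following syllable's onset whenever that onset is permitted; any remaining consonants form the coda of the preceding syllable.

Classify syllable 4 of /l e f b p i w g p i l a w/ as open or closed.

closed

Nuclei (vowels): e, i, i, a → 4 syllables.
Between /e/ (V1) and /i/ (V2): cluster /fbp/ — the longest permitted-onset suffix is /p/; onset = /p/, preceding coda = /fb/.
Between /i/ (V2) and /i/ (V3): /wgp/ — longest licit onset from the right is /p/, leaving /wg/ as coda.
Between /i/ (V3) and /a/ (V4): just /l/ — single C goes to the following onset.
Putting it together: lefb.piwg.pi.law.
Syllable 4 is /law/ with coda /w/, so it is closed.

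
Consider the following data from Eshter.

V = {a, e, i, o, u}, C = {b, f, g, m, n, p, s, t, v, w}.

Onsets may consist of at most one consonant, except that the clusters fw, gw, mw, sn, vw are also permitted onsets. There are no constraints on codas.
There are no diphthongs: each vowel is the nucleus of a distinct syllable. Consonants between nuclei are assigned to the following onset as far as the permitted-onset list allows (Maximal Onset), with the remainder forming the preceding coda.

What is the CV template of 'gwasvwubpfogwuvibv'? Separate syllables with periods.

CCVC.CCVCC.CV.CCV.CVCC

Vowels present: a, u, o, u, i; each is a nucleus, giving 5 syllables.
Between /a/ (V1) and /u/ (V2): cluster /svw/ — the longest permitted-onset suffix is /vw/; onset = /vw/, preceding coda = /s/.
Between /u/ (V2) and /o/ (V3): /bpf/ — longest licit onset from the right is /f/, leaving /bp/ as coda.
Between /o/ (V3) and /u/ (V4): cluster /gw/ — /gw/ is itself a permitted onset, so the whole cluster goes right; preceding coda = ∅.
Between /u/ (V4) and /i/ (V5): /v/ → onset of the next syllable (single consonants are always licit onsets).
Result: gwas.vwubp.fo.gwu.vibv.
Mapping each syllable to C/V: /gwas/ → CCVC, /vwubp/ → CCVCC, /fo/ → CV, /gwu/ → CCV, /vibv/ → CVCC.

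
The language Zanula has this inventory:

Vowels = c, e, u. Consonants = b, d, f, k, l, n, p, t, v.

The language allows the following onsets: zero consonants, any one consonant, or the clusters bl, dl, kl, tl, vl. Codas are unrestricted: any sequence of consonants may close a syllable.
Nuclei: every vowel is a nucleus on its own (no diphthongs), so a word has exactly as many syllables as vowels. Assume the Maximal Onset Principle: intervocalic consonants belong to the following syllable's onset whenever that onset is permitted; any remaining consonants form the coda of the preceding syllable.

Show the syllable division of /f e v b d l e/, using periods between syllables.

fevb.dle

The vowels are e, e — 2 nuclei, so 2 syllables.
V1 /e/ – V2 /e/: cluster /vbdl/ — the longest permitted-onset suffix is /dl/; onset = /dl/, preceding coda = /vb/.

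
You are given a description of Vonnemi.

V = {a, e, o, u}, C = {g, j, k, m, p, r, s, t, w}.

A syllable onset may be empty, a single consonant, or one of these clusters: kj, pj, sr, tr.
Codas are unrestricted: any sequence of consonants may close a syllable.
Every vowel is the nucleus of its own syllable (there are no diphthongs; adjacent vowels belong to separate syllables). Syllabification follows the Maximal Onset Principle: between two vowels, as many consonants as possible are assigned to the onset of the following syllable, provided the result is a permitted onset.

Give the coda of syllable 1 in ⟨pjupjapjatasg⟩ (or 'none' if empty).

none

The vowels are u, a, a, a — 4 nuclei, so 4 syllables.
Between /u/ (V1) and /a/ (V2): cluster /pj/ — /pj/ is itself a permitted onset, so the whole cluster goes right; preceding coda = ∅.
Between /a/ (V2) and /a/ (V3): /pj/ — entire cluster is a permitted onset → onset /pj/, coda ∅.
Between /a/ (V3) and /a/ (V4): just /t/ — single C goes to the following onset.
Putting it together: pju.pja.pja.tasg.
Syllable 1 is /pju/: onset /pj/, nucleus /u/, coda ∅.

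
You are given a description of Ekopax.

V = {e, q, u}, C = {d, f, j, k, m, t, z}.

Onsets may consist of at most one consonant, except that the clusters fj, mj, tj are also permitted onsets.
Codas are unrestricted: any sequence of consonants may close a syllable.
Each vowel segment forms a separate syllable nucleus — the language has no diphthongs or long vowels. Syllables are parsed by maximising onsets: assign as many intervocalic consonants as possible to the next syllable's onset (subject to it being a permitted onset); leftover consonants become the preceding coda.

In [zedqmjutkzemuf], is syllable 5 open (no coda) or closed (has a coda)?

closed

Vowels present: e, q, u, e, u; each is a nucleus, giving 5 syllables.
σ1/σ2 boundary: /d/ → onset of the next syllable (single consonants are always licit onsets).
σ2/σ3 boundary: /mj/ is a licit onset in full, so it all attaches to the next syllable.
σ3/σ4 boundary: /tkz/ splits as /tk/ + /z/ (/z/ is the longest suffix that is a licit onset).
σ4/σ5 boundary: /m/ → onset of the next syllable (single consonants are always licit onsets).
Putting it together: ze.dq.mjutk.ze.muf.
Syllable 5 is /muf/ with coda /f/, so it is closed.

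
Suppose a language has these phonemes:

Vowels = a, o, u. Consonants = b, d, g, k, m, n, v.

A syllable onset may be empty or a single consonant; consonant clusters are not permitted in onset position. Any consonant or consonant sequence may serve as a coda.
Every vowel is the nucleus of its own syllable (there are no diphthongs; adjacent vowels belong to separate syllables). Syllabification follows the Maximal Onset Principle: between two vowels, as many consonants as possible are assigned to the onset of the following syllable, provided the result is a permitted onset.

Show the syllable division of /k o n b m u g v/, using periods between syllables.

konb.mugv

Nuclei (vowels): o, u → 2 syllables.
/o…u/ gap (V1→V2): /nbm/ — longest licit onset from the right is /m/, leaving /nb/ as coda.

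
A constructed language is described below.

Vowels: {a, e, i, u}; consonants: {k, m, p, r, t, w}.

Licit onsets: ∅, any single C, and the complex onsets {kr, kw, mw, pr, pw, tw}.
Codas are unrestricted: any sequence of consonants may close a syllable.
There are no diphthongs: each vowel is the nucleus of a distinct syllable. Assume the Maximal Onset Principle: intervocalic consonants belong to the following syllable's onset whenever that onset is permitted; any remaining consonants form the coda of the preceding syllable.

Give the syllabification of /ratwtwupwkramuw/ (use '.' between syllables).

Nuclei (vowels): a, u, a, u → 4 syllables.
/a…u/ gap (V1→V2): /twtw/ — longest licit onset from the right is /tw/, leaving /tw/ as coda.
/u…a/ gap (V2→V3): /pwkr/; trying suffixes from longest down, /kr/ is the first permitted one, so coda /pw/ | onset /kr/.
/a…u/ gap (V3→V4): /m/ is a single consonant, so it becomes the next onset.

ratw.twupw.kra.muw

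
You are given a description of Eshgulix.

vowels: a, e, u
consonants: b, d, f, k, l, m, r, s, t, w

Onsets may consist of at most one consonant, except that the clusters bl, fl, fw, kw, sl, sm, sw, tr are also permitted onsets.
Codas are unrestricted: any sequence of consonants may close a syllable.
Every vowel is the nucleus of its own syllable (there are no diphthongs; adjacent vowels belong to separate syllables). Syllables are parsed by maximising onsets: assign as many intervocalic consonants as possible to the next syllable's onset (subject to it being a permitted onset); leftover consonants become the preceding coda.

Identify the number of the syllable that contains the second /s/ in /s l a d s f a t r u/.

1

Nuclei (vowels): a, a, u → 3 syllables.
σ1/σ2 boundary: /dsf/; trying suffixes from longest down, /f/ is the first permitted one, so coda /ds/ | onset /f/.
σ2/σ3 boundary: cluster /tr/ — /tr/ is itself a permitted onset, so the whole cluster goes right; preceding coda = ∅.
So the parse is slads.fa.tru.
The second /s/ is in the coda of syllable 1 (/slads/).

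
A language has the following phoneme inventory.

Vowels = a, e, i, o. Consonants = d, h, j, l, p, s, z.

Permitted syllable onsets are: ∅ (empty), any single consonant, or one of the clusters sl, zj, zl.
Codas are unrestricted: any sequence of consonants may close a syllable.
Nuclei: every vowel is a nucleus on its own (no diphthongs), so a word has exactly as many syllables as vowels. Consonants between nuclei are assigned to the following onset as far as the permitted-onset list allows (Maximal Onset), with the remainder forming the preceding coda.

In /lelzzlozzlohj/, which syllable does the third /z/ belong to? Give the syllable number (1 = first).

Vowels present: e, o, o; each is a nucleus, giving 3 syllables.
σ1/σ2 boundary: /lzzl/; trying suffixes from longest down, /zl/ is the first permitted one, so coda /lz/ | onset /zl/.
σ2/σ3 boundary: /zzl/ splits as /z/ + /zl/ (/zl/ is the longest suffix that is a licit onset).
Result: lelz.zloz.zlohj.
The third /z/ is in the coda of syllable 2 (/zloz/).

2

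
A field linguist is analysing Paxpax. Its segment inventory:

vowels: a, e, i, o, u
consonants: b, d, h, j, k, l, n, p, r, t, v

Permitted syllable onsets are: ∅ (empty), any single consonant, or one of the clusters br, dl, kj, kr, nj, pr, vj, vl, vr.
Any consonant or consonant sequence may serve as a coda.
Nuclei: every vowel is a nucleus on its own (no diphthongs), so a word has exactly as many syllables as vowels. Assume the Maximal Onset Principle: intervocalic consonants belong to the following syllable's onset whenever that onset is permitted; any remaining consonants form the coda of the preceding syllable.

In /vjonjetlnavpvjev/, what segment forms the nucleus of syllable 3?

a

Nuclei (vowels): o, e, a, e → 4 syllables.
The third nucleus (vowel 3 from the left) is /a/.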